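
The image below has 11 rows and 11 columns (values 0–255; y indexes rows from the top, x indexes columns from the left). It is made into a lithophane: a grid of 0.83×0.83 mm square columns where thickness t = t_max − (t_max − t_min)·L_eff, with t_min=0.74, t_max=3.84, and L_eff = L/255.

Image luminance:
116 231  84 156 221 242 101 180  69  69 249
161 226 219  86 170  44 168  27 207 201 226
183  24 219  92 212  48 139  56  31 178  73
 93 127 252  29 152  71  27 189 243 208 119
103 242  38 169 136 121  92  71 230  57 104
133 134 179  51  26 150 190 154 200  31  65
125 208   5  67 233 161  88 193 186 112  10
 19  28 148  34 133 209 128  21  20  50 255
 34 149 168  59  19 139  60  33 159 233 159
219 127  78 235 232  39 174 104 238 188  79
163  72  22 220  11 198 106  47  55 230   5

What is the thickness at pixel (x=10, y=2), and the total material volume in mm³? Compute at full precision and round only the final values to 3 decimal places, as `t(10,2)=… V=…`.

t(10,2)=2.953 V=191.277

span = t_max - t_min = 3.84 - 0.74 = 3.100
L(10,2) = 73, L_eff = 73/255 = 0.286275
t(10,2) = 3.84 - 3.100·0.286275 = 2.953
Σt over all 11·11 pixels = 236007/850 ≈ 277.6552941
V = pitch²·Σt = 0.83²·236007/850 = 191.277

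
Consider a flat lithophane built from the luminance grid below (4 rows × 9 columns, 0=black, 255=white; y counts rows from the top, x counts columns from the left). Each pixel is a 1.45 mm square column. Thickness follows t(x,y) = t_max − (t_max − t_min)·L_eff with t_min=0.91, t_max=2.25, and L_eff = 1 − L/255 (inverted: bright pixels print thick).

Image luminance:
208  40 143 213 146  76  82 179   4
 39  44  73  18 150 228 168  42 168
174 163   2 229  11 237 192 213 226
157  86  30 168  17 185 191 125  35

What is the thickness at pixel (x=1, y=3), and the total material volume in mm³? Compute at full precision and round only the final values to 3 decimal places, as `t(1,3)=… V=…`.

t(1,3)=1.362 V=118.176

span = t_max - t_min = 2.25 - 0.91 = 1.340
L(1,3) = 86, L_eff = 1 - 86/255 = 0.662745 (inverted)
t(1,3) = 2.25 - 1.340·0.662745 = 1.362
Σt over all 4·9 pixels = 358322/6375 ≈ 56.2073725
V = pitch²·Σt = 1.45²·358322/6375 = 118.176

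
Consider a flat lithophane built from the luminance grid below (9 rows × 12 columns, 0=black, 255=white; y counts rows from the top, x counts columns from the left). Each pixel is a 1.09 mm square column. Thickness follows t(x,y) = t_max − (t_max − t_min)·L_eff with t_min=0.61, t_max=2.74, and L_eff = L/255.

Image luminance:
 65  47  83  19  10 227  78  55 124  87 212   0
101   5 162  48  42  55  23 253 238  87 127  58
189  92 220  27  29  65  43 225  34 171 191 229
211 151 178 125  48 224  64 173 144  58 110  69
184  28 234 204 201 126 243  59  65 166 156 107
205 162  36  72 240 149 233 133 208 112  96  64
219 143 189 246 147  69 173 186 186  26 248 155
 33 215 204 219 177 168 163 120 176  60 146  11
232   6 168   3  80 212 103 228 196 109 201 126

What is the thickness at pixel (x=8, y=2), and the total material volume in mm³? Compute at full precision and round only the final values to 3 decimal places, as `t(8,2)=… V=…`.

span = t_max - t_min = 2.74 - 0.61 = 2.130
L(8,2) = 34, L_eff = 34/255 = 0.133333
t(8,2) = 2.74 - 2.130·0.133333 = 2.456
Σt over all 9·12 pixels = 757039/4250 ≈ 178.1268235
V = pitch²·Σt = 1.09²·757039/4250 = 211.632

t(8,2)=2.456 V=211.632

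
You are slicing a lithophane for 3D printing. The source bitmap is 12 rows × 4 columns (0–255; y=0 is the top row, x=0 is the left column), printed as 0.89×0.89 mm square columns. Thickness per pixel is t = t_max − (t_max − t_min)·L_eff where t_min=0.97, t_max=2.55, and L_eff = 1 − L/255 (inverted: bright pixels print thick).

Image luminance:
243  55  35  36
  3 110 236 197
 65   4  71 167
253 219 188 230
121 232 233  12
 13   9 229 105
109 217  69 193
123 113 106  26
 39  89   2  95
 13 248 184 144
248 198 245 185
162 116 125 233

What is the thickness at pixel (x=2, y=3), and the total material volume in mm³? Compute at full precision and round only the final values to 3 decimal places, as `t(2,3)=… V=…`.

t(2,3)=2.135 V=68.036

span = t_max - t_min = 2.55 - 0.97 = 1.580
L(2,3) = 188, L_eff = 1 - 188/255 = 0.262745 (inverted)
t(2,3) = 2.55 - 1.580·0.262745 = 2.135
Σt over all 12·4 pixels = 182522/2125 ≈ 85.8927059
V = pitch²·Σt = 0.89²·182522/2125 = 68.036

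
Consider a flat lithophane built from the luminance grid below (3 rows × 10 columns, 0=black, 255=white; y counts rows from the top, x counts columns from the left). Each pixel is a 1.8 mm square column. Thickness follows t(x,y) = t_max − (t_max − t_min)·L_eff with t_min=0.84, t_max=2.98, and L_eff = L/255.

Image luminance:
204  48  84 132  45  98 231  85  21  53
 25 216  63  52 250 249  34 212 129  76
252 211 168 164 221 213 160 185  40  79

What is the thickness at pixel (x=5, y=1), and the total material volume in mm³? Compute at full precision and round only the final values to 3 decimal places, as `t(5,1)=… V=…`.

t(5,1)=0.890 V=180.894

span = t_max - t_min = 2.98 - 0.84 = 2.140
L(5,1) = 249, L_eff = 249/255 = 0.976471
t(5,1) = 2.98 - 2.140·0.976471 = 0.890
Σt over all 3·10 pixels = 14237/255 ≈ 55.8313725
V = pitch²·Σt = 1.8²·14237/255 = 180.894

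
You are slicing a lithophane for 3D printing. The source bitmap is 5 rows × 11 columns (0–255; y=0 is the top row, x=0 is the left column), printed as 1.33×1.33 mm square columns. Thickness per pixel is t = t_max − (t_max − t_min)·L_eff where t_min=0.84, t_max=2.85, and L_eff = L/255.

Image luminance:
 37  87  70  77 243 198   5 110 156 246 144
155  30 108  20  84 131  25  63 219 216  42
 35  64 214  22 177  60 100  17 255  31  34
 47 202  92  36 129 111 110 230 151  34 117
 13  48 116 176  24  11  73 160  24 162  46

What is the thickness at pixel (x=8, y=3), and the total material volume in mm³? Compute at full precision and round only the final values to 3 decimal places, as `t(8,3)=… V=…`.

t(8,3)=1.660 V=199.375

span = t_max - t_min = 2.85 - 0.84 = 2.010
L(8,3) = 151, L_eff = 151/255 = 0.592157
t(8,3) = 2.85 - 2.010·0.592157 = 1.660
Σt over all 5·11 pixels = 479023/4250 ≈ 112.7112941
V = pitch²·Σt = 1.33²·479023/4250 = 199.375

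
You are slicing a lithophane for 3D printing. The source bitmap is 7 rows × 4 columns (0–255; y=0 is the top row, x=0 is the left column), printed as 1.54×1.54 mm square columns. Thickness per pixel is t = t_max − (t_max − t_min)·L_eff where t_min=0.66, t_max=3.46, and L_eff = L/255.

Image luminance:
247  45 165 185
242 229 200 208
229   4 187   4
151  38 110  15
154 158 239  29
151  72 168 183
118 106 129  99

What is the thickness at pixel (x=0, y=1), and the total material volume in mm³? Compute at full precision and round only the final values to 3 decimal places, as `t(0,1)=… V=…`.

t(0,1)=0.803 V=129.112

span = t_max - t_min = 3.46 - 0.66 = 2.800
L(0,1) = 242, L_eff = 242/255 = 0.949020
t(0,1) = 3.46 - 2.800·0.949020 = 0.803
Σt over all 7·4 pixels = 69412/1275 ≈ 54.4407843
V = pitch²·Σt = 1.54²·69412/1275 = 129.112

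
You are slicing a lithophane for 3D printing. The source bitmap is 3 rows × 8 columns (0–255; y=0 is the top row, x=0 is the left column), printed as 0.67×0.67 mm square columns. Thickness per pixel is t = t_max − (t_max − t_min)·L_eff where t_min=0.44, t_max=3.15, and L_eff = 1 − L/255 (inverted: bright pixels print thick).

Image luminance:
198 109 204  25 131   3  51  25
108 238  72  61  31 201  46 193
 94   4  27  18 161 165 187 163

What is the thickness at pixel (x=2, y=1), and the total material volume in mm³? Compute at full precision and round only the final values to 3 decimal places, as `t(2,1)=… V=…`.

span = t_max - t_min = 3.15 - 0.44 = 2.710
L(2,1) = 72, L_eff = 1 - 72/255 = 0.717647 (inverted)
t(2,1) = 3.15 - 2.710·0.717647 = 1.205
Σt over all 3·8 pixels = 190169/5100 ≈ 37.2880392
V = pitch²·Σt = 0.67²·190169/5100 = 16.739

t(2,1)=1.205 V=16.739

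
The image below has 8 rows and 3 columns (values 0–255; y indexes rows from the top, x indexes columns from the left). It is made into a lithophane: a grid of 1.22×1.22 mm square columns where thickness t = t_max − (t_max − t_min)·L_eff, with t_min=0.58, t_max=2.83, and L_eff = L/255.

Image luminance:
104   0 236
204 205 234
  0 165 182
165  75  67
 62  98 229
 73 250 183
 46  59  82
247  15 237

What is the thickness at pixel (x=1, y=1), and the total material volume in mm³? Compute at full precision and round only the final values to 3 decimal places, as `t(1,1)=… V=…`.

span = t_max - t_min = 2.83 - 0.58 = 2.250
L(1,1) = 205, L_eff = 205/255 = 0.803922
t(1,1) = 2.83 - 2.250·0.803922 = 1.021
Σt over all 8·3 pixels = 33597/850 ≈ 39.5258824
V = pitch²·Σt = 1.22²·33597/850 = 58.830

t(1,1)=1.021 V=58.830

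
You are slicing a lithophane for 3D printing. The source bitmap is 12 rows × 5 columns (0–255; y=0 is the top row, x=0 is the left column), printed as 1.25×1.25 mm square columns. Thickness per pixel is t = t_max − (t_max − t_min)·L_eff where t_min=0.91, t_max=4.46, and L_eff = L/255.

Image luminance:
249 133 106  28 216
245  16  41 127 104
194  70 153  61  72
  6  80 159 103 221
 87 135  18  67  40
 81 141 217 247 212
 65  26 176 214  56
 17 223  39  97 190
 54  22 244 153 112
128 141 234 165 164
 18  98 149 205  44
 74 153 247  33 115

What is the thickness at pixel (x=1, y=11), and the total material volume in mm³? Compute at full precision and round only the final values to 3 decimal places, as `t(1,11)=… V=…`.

t(1,11)=2.330 V=259.658

span = t_max - t_min = 4.46 - 0.91 = 3.550
L(1,11) = 153, L_eff = 153/255 = 0.600000
t(1,11) = 4.46 - 3.550·0.600000 = 2.330
Σt over all 12·5 pixels = 33901/204 ≈ 166.1813725
V = pitch²·Σt = 1.25²·33901/204 = 259.658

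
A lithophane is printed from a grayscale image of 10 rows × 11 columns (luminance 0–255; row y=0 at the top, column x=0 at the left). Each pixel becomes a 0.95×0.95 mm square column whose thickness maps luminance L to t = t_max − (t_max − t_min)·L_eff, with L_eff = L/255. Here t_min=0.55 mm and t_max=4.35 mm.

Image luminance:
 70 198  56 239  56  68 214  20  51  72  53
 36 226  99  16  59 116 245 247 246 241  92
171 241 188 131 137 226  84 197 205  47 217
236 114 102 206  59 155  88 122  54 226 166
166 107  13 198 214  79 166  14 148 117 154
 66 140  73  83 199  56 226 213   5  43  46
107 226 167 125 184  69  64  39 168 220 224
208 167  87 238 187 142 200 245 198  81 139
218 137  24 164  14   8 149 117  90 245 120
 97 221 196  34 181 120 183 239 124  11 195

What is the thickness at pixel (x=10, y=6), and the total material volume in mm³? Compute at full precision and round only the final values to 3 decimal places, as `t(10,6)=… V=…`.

t(10,6)=1.012 V=230.245

span = t_max - t_min = 4.35 - 0.55 = 3.800
L(10,6) = 224, L_eff = 224/255 = 0.878431
t(10,6) = 4.35 - 3.800·0.878431 = 1.012
Σt over all 10·11 pixels = 130111/510 ≈ 255.1196078
V = pitch²·Σt = 0.95²·130111/510 = 230.245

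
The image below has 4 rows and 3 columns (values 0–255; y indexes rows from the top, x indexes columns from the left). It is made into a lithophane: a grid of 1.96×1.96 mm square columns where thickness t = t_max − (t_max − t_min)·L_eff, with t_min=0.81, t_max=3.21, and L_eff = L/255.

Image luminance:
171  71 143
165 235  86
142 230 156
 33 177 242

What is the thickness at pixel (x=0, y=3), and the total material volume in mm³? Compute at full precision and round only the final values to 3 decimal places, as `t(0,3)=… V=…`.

t(0,3)=2.899 V=81.053

span = t_max - t_min = 3.21 - 0.81 = 2.400
L(0,3) = 33, L_eff = 33/255 = 0.129412
t(0,3) = 3.21 - 2.400·0.129412 = 2.899
Σt over all 4·3 pixels = 8967/425 ≈ 21.0988235
V = pitch²·Σt = 1.96²·8967/425 = 81.053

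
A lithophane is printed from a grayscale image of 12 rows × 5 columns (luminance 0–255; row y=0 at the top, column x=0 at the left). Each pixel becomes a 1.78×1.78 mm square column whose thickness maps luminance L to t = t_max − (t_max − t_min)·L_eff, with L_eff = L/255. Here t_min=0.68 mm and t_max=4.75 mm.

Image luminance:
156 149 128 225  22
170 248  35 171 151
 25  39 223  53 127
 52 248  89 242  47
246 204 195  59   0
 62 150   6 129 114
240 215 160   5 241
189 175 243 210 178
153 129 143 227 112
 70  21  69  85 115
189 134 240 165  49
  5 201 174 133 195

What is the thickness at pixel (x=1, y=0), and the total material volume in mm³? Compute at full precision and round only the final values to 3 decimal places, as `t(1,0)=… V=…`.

span = t_max - t_min = 4.75 - 0.68 = 4.070
L(1,0) = 149, L_eff = 149/255 = 0.584314
t(1,0) = 4.75 - 4.070·0.584314 = 2.372
Σt over all 12·5 pixels = 391789/2550 ≈ 153.6427451
V = pitch²·Σt = 1.78²·391789/2550 = 486.802

t(1,0)=2.372 V=486.802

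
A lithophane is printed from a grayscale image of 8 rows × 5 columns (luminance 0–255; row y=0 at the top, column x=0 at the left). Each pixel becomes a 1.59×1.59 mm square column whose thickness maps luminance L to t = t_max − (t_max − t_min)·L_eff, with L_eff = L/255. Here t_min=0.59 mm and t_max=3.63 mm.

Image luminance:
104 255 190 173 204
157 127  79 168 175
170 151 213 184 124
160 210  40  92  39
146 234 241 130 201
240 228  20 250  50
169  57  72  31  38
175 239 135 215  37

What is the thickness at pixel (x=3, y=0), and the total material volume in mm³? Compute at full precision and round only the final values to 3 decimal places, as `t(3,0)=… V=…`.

span = t_max - t_min = 3.63 - 0.59 = 3.040
L(3,0) = 173, L_eff = 173/255 = 0.678431
t(3,0) = 3.63 - 3.040·0.678431 = 1.568
Σt over all 8·5 pixels = 475502/6375 ≈ 74.5885490
V = pitch²·Σt = 1.59²·475502/6375 = 188.567

t(3,0)=1.568 V=188.567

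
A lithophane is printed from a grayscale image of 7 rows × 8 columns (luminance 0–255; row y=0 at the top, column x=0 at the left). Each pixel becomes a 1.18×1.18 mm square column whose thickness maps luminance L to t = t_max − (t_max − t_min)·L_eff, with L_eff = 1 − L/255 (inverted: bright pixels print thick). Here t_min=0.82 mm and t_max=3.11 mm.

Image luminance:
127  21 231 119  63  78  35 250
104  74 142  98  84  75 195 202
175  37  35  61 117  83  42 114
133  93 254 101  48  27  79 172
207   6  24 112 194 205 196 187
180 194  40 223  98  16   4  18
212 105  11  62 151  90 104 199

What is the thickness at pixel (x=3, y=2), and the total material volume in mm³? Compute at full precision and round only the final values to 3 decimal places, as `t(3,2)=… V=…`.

span = t_max - t_min = 3.11 - 0.82 = 2.290
L(3,2) = 61, L_eff = 1 - 61/255 = 0.760784 (inverted)
t(3,2) = 3.11 - 2.290·0.760784 = 1.368
Σt over all 7·8 pixels = 153839/1500 ≈ 102.5593333
V = pitch²·Σt = 1.18²·153839/1500 = 142.804

t(3,2)=1.368 V=142.804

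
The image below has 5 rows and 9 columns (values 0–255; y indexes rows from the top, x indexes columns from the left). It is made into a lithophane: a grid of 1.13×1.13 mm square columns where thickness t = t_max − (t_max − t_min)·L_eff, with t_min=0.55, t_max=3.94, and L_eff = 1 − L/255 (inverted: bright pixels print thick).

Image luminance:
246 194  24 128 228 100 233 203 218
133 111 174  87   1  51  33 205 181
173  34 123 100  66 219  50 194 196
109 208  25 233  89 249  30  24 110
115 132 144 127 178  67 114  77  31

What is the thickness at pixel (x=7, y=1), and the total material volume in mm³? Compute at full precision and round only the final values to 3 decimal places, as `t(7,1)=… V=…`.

t(7,1)=3.275 V=129.500

span = t_max - t_min = 3.94 - 0.55 = 3.390
L(7,1) = 205, L_eff = 1 - 205/255 = 0.196078 (inverted)
t(7,1) = 3.94 - 3.390·0.196078 = 3.275
Σt over all 5·9 pixels = 431023/4250 ≈ 101.4171765
V = pitch²·Σt = 1.13²·431023/4250 = 129.500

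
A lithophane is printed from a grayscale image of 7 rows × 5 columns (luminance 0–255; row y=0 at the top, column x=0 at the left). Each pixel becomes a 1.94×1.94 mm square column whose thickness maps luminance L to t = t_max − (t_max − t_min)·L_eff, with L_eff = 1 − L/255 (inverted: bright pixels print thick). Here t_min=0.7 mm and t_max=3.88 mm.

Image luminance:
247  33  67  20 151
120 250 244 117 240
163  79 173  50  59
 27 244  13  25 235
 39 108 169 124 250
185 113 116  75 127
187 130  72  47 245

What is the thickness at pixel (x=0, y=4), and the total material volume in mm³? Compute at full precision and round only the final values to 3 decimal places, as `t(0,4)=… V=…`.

t(0,4)=1.186 V=305.478

span = t_max - t_min = 3.88 - 0.7 = 3.180
L(0,4) = 39, L_eff = 1 - 39/255 = 0.847059 (inverted)
t(0,4) = 3.88 - 3.180·0.847059 = 1.186
Σt over all 7·5 pixels = 344957/4250 ≈ 81.1663529
V = pitch²·Σt = 1.94²·344957/4250 = 305.478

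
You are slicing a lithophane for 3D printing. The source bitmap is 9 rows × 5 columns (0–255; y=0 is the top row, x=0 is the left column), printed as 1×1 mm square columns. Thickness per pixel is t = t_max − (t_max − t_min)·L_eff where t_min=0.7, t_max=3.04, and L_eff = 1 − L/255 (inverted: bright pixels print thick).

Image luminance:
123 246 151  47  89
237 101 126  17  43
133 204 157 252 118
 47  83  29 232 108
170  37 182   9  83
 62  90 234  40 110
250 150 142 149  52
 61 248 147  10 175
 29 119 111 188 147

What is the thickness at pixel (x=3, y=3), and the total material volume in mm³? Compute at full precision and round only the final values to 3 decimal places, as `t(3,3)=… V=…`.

span = t_max - t_min = 3.04 - 0.7 = 2.340
L(3,3) = 232, L_eff = 1 - 232/255 = 0.090196 (inverted)
t(3,3) = 3.04 - 2.340·0.090196 = 2.829
Σt over all 9·5 pixels = 349857/4250 ≈ 82.3192941
V = pitch²·Σt = 1²·349857/4250 = 82.319

t(3,3)=2.829 V=82.319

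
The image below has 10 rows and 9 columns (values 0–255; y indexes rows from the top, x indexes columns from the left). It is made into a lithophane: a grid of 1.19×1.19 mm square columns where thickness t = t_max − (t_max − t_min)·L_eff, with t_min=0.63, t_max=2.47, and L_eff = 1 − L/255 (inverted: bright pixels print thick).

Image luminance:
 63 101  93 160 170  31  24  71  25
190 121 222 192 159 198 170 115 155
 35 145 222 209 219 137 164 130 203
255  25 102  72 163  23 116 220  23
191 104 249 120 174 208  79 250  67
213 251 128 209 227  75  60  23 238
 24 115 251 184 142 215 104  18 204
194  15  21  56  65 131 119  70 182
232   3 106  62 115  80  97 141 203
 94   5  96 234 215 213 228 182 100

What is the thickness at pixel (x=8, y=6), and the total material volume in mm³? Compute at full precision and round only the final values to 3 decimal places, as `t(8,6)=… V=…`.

span = t_max - t_min = 2.47 - 0.63 = 1.840
L(8,6) = 204, L_eff = 1 - 204/255 = 0.200000 (inverted)
t(8,6) = 2.47 - 1.840·0.200000 = 2.102
Σt over all 10·9 pixels = 122439/850 ≈ 144.0458824
V = pitch²·Σt = 1.19²·122439/850 = 203.983

t(8,6)=2.102 V=203.983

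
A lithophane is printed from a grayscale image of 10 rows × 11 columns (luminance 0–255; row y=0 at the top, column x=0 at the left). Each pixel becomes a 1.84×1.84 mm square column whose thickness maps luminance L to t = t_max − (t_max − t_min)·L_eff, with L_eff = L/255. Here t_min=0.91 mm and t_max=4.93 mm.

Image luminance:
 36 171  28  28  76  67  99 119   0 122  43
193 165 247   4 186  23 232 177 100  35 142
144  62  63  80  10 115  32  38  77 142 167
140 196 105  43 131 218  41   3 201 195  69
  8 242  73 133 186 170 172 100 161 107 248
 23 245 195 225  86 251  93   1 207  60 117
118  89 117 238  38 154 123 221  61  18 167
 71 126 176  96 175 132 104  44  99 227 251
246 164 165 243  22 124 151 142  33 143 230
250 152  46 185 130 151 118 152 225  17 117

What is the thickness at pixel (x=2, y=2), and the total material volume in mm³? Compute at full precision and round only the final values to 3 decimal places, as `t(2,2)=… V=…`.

t(2,2)=3.937 V=1103.787

span = t_max - t_min = 4.93 - 0.91 = 4.020
L(2,2) = 63, L_eff = 63/255 = 0.247059
t(2,2) = 4.93 - 4.020·0.247059 = 3.937
Σt over all 10·11 pixels = 326.024
V = pitch²·Σt = 1.84²·326.024 = 1103.787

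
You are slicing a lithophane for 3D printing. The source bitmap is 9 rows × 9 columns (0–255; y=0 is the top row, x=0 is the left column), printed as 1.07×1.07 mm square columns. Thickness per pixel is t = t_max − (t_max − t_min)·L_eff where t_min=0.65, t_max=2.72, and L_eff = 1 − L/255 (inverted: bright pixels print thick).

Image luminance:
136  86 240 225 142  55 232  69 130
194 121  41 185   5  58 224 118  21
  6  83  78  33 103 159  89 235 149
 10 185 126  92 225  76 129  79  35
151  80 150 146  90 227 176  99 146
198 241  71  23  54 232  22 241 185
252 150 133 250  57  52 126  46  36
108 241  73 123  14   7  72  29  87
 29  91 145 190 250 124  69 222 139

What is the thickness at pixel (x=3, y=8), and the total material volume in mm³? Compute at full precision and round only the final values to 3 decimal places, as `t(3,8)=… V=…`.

span = t_max - t_min = 2.72 - 0.65 = 2.070
L(3,8) = 190, L_eff = 1 - 190/255 = 0.254902 (inverted)
t(3,8) = 2.72 - 2.070·0.254902 = 2.192
Σt over all 9·9 pixels = 562587/4250 ≈ 132.3734118
V = pitch²·Σt = 1.07²·562587/4250 = 151.554

t(3,8)=2.192 V=151.554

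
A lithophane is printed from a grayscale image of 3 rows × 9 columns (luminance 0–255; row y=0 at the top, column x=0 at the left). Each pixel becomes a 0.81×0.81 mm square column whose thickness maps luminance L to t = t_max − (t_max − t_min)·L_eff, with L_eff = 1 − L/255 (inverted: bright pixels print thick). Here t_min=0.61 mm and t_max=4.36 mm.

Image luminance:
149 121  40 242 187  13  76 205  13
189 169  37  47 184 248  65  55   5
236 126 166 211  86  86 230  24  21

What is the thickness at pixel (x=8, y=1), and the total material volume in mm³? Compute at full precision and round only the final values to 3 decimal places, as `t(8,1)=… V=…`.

span = t_max - t_min = 4.36 - 0.61 = 3.750
L(8,1) = 5, L_eff = 1 - 5/255 = 0.980392 (inverted)
t(8,1) = 4.36 - 3.750·0.980392 = 0.684
Σt over all 3·9 pixels = 54387/850 ≈ 63.9847059
V = pitch²·Σt = 0.81²·54387/850 = 41.980

t(8,1)=0.684 V=41.980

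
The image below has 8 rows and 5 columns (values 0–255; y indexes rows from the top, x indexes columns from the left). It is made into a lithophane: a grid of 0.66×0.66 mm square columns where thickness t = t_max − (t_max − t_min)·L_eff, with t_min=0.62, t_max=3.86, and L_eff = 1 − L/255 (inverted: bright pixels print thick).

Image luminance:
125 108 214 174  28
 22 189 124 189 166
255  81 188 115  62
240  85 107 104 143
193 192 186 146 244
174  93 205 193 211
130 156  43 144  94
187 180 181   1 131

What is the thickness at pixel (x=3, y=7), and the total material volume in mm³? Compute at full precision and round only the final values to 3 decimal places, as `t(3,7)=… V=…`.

t(3,7)=0.633 V=42.921

span = t_max - t_min = 3.86 - 0.62 = 3.240
L(3,7) = 1, L_eff = 1 - 1/255 = 0.996078 (inverted)
t(3,7) = 3.86 - 3.240·0.996078 = 0.633
Σt over all 8·5 pixels = 209381/2125 ≈ 98.5322353
V = pitch²·Σt = 0.66²·209381/2125 = 42.921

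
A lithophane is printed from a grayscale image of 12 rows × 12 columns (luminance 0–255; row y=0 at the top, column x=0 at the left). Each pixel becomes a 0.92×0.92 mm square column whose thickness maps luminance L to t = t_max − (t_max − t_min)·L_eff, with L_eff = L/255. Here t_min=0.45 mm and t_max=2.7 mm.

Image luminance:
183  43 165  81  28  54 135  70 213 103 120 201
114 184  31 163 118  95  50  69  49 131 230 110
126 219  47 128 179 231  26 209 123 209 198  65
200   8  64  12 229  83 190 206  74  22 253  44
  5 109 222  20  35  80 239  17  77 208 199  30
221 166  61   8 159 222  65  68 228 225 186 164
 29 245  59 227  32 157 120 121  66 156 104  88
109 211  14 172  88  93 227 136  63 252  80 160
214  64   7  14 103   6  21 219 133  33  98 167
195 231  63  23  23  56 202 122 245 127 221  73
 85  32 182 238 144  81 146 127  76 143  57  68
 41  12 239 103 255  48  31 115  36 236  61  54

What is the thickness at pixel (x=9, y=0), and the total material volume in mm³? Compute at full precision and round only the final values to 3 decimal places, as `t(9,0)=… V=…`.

span = t_max - t_min = 2.7 - 0.45 = 2.250
L(9,0) = 103, L_eff = 103/255 = 0.403922
t(9,0) = 2.7 - 2.250·0.403922 = 1.791
Σt over all 12·12 pixels = 40329/170 ≈ 237.2294118
V = pitch²·Σt = 0.92²·40329/170 = 200.791

t(9,0)=1.791 V=200.791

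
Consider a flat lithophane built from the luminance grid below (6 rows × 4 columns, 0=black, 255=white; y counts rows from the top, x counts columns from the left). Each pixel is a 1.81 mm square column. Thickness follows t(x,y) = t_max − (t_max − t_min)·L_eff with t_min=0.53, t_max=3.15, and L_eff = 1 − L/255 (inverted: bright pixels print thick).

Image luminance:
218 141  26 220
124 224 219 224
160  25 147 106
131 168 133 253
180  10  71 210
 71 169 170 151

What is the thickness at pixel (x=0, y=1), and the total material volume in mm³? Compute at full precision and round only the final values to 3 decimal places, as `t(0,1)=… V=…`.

t(0,1)=1.804 V=161.200

span = t_max - t_min = 3.15 - 0.53 = 2.620
L(0,1) = 124, L_eff = 1 - 124/255 = 0.513725 (inverted)
t(0,1) = 3.15 - 2.620·0.513725 = 1.804
Σt over all 6·4 pixels = 627361/12750 ≈ 49.2047843
V = pitch²·Σt = 1.81²·627361/12750 = 161.200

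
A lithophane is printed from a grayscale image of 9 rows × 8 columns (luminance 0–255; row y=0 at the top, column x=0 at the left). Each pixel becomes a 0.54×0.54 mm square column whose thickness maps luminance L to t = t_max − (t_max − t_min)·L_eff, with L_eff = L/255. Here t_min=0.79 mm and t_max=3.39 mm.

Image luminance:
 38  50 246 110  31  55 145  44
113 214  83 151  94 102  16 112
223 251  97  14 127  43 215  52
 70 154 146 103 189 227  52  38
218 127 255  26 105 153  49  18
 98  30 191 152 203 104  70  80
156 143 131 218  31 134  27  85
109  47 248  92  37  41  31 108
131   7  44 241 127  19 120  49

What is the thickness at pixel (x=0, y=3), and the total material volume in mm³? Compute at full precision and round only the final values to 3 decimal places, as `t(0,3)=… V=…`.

t(0,3)=2.676 V=47.805

span = t_max - t_min = 3.39 - 0.79 = 2.600
L(0,3) = 70, L_eff = 70/255 = 0.274510
t(0,3) = 3.39 - 2.600·0.274510 = 2.676
Σt over all 9·8 pixels = 69674/425 ≈ 163.9388235
V = pitch²·Σt = 0.54²·69674/425 = 47.805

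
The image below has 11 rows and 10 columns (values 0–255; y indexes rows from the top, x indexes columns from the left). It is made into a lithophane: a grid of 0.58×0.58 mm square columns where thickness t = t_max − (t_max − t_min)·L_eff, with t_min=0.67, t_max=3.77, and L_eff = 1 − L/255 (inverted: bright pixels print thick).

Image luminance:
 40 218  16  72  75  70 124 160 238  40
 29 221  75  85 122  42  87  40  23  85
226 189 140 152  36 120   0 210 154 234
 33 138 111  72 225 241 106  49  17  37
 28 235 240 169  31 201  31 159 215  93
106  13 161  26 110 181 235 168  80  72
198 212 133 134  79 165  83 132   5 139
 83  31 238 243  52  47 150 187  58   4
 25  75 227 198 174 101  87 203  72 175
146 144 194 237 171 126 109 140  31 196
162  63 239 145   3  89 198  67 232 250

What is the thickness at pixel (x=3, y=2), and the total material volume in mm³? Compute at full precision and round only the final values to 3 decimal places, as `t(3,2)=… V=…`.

t(3,2)=2.518 V=80.239

span = t_max - t_min = 3.77 - 0.67 = 3.100
L(3,2) = 152, L_eff = 1 - 152/255 = 0.403922 (inverted)
t(3,2) = 3.77 - 3.100·0.403922 = 2.518
Σt over all 11·10 pixels = 608233/2550 ≈ 238.5227451
V = pitch²·Σt = 0.58²·608233/2550 = 80.239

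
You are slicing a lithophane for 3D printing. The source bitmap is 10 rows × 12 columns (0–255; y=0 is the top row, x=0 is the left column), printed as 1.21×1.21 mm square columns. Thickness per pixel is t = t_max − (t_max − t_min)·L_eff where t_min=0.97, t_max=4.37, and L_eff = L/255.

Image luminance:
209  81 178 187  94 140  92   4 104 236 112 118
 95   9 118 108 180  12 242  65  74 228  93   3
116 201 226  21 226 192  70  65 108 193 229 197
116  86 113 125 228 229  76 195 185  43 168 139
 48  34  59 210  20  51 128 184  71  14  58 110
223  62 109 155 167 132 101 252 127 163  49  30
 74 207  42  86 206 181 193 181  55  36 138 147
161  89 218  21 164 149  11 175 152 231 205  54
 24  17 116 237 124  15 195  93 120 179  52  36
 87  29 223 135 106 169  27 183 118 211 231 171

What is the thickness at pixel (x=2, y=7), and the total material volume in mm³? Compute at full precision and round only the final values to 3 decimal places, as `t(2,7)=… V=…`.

t(2,7)=1.463 V=475.735

span = t_max - t_min = 4.37 - 0.97 = 3.400
L(2,7) = 218, L_eff = 218/255 = 0.854902
t(2,7) = 4.37 - 3.400·0.854902 = 1.463
Σt over all 10·12 pixels = 4874/15 ≈ 324.9333333
V = pitch²·Σt = 1.21²·4874/15 = 475.735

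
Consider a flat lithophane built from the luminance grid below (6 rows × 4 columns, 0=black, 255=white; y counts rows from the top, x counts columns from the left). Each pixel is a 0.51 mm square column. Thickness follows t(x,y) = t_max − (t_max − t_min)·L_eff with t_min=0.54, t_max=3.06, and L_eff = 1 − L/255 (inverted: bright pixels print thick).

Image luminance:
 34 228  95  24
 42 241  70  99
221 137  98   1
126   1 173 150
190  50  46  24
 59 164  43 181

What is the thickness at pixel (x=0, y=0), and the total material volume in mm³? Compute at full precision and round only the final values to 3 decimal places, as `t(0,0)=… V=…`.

span = t_max - t_min = 3.06 - 0.54 = 2.520
L(0,0) = 34, L_eff = 1 - 34/255 = 0.866667 (inverted)
t(0,0) = 3.06 - 2.520·0.866667 = 0.876
Σt over all 6·4 pixels = 79977/2125 ≈ 37.6362353
V = pitch²·Σt = 0.51²·79977/2125 = 9.789

t(0,0)=0.876 V=9.789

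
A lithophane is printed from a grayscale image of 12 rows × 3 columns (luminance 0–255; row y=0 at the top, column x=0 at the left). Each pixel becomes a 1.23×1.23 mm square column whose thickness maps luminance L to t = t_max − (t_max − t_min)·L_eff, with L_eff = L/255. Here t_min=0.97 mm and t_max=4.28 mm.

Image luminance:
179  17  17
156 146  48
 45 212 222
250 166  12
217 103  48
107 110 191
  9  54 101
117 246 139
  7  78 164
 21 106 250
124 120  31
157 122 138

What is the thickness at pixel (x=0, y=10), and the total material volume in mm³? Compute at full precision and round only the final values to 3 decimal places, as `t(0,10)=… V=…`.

span = t_max - t_min = 4.28 - 0.97 = 3.310
L(0,10) = 124, L_eff = 124/255 = 0.486275
t(0,10) = 4.28 - 3.310·0.486275 = 2.670
Σt over all 12·3 pixels = 84297/850 ≈ 99.1729412
V = pitch²·Σt = 1.23²·84297/850 = 150.039

t(0,10)=2.670 V=150.039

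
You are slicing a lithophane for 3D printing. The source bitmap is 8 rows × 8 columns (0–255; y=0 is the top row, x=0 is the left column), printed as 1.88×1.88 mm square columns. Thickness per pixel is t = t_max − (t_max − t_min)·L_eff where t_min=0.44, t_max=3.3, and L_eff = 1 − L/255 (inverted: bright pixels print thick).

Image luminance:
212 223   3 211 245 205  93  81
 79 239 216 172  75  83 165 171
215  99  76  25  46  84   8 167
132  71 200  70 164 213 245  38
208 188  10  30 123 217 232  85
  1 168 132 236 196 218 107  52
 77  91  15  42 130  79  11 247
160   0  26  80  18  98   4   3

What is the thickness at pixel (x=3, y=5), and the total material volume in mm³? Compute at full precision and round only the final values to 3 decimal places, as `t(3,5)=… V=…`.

span = t_max - t_min = 3.3 - 0.44 = 2.860
L(3,5) = 236, L_eff = 1 - 236/255 = 0.074510 (inverted)
t(3,5) = 3.3 - 2.860·0.074510 = 3.087
Σt over all 8·8 pixels = 144727/1275 ≈ 113.5113725
V = pitch²·Σt = 1.88²·144727/1275 = 401.195

t(3,5)=3.087 V=401.195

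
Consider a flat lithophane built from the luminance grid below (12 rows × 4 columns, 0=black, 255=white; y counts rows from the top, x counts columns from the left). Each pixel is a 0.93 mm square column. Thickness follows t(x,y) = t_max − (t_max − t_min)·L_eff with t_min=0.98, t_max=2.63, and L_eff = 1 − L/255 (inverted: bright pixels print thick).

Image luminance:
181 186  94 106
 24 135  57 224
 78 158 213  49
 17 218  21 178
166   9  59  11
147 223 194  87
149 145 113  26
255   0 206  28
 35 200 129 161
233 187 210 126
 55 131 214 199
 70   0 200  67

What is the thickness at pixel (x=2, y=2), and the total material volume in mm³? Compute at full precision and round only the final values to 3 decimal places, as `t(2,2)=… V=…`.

t(2,2)=2.358 V=74.118

span = t_max - t_min = 2.63 - 0.98 = 1.650
L(2,2) = 213, L_eff = 1 - 213/255 = 0.164706 (inverted)
t(2,2) = 2.63 - 1.650·0.164706 = 2.358
Σt over all 12·4 pixels = 72841/850 ≈ 85.6952941
V = pitch²·Σt = 0.93²·72841/850 = 74.118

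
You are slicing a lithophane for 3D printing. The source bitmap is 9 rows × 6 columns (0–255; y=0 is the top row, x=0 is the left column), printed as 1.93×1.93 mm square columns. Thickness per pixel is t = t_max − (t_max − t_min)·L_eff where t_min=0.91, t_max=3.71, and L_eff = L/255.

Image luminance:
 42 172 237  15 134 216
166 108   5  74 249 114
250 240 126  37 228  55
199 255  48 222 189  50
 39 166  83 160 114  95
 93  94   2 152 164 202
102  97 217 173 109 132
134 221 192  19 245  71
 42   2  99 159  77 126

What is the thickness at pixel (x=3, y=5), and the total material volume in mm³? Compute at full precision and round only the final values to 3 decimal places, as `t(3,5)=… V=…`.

t(3,5)=2.041 V=459.450

span = t_max - t_min = 3.71 - 0.91 = 2.800
L(3,5) = 152, L_eff = 152/255 = 0.596078
t(3,5) = 3.71 - 2.800·0.596078 = 2.041
Σt over all 9·6 pixels = 314531/2550 ≈ 123.3454902
V = pitch²·Σt = 1.93²·314531/2550 = 459.450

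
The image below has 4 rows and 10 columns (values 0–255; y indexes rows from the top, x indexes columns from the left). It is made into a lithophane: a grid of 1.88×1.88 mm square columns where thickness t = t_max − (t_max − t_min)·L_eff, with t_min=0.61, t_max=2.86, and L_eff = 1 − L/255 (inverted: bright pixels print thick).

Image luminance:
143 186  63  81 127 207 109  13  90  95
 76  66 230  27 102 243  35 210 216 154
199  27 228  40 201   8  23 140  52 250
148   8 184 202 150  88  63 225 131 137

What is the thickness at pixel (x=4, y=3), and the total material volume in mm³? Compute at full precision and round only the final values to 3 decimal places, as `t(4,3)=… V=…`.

t(4,3)=1.934 V=241.451

span = t_max - t_min = 2.86 - 0.61 = 2.250
L(4,3) = 150, L_eff = 1 - 150/255 = 0.411765 (inverted)
t(4,3) = 2.86 - 2.250·0.411765 = 1.934
Σt over all 4·10 pixels = 23227/340 ≈ 68.3147059
V = pitch²·Σt = 1.88²·23227/340 = 241.451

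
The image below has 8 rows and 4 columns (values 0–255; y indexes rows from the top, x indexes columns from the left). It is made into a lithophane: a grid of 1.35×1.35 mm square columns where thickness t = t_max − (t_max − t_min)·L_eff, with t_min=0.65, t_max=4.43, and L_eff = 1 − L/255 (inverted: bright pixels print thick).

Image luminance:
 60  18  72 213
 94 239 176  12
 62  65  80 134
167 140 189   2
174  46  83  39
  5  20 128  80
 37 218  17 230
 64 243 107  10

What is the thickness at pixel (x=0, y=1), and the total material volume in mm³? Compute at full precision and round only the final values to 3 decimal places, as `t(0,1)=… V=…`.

t(0,1)=2.043 V=125.007

span = t_max - t_min = 4.43 - 0.65 = 3.780
L(0,1) = 94, L_eff = 1 - 94/255 = 0.631373 (inverted)
t(0,1) = 4.43 - 3.780·0.631373 = 2.043
Σt over all 8·4 pixels = 145756/2125 ≈ 68.5910588
V = pitch²·Σt = 1.35²·145756/2125 = 125.007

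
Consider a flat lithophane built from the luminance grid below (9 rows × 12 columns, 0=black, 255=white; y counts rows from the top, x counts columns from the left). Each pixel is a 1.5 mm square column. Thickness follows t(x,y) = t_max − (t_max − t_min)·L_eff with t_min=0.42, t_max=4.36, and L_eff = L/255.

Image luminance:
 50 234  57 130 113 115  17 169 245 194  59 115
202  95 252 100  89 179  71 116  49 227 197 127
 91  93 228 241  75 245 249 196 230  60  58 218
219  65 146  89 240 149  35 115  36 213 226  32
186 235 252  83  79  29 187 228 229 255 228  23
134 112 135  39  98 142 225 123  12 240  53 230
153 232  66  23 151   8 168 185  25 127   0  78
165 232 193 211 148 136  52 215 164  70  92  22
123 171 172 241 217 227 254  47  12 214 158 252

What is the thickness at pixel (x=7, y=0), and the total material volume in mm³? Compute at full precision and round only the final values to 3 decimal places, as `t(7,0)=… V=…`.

span = t_max - t_min = 4.36 - 0.42 = 3.940
L(7,0) = 169, L_eff = 169/255 = 0.662745
t(7,0) = 4.36 - 3.940·0.662745 = 1.749
Σt over all 9·12 pixels = 497876/2125 ≈ 234.2945882
V = pitch²·Σt = 1.5²·497876/2125 = 527.163

t(7,0)=1.749 V=527.163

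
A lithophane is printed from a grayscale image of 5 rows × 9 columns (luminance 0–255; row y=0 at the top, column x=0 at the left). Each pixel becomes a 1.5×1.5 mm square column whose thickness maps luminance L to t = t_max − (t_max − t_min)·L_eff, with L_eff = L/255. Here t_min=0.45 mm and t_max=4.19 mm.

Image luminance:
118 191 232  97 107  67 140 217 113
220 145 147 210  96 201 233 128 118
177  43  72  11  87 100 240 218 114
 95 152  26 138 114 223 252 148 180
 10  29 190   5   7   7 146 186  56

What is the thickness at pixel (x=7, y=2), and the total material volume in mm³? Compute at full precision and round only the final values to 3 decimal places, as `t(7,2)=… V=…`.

t(7,2)=0.993 V=232.640

span = t_max - t_min = 4.19 - 0.45 = 3.740
L(7,2) = 218, L_eff = 218/255 = 0.854902
t(7,2) = 4.19 - 3.740·0.854902 = 0.993
Σt over all 5·9 pixels = 155093/1500 ≈ 103.3953333
V = pitch²·Σt = 1.5²·155093/1500 = 232.640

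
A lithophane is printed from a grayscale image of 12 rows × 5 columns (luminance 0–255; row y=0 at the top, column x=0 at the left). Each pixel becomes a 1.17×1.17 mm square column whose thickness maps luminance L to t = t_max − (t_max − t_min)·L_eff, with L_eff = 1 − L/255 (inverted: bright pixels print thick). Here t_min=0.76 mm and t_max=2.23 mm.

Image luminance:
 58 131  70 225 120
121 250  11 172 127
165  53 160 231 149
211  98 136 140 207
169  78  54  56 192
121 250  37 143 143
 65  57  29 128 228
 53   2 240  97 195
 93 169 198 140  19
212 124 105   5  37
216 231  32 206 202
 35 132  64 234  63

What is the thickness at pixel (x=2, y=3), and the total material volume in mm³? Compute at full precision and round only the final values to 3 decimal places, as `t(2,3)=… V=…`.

t(2,3)=1.544 V=123.098

span = t_max - t_min = 2.23 - 0.76 = 1.470
L(2,3) = 136, L_eff = 1 - 136/255 = 0.466667 (inverted)
t(2,3) = 2.23 - 1.470·0.466667 = 1.544
Σt over all 12·5 pixels = 764361/8500 ≈ 89.9248235
V = pitch²·Σt = 1.17²·764361/8500 = 123.098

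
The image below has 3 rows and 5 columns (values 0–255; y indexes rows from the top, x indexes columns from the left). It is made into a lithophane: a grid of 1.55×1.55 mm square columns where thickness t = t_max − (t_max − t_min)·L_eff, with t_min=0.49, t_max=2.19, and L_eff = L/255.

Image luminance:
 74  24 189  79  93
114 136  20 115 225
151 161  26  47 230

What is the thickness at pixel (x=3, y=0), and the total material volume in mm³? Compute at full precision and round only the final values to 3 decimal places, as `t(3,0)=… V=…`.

span = t_max - t_min = 2.19 - 0.49 = 1.700
L(3,0) = 79, L_eff = 79/255 = 0.309804
t(3,0) = 2.19 - 1.700·0.309804 = 1.663
Σt over all 3·5 pixels = 6487/300 ≈ 21.6233333
V = pitch²·Σt = 1.55²·6487/300 = 51.950

t(3,0)=1.663 V=51.950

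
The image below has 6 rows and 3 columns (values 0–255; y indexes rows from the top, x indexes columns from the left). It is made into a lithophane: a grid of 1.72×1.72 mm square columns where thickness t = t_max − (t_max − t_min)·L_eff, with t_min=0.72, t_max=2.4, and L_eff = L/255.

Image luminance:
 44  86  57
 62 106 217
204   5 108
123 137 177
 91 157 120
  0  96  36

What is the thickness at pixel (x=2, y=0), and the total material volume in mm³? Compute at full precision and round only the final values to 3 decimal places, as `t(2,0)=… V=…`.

t(2,0)=2.024 V=92.213

span = t_max - t_min = 2.4 - 0.72 = 1.680
L(2,0) = 57, L_eff = 57/255 = 0.223529
t(2,0) = 2.4 - 1.680·0.223529 = 2.024
Σt over all 6·3 pixels = 66236/2125 ≈ 31.1698824
V = pitch²·Σt = 1.72²·66236/2125 = 92.213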